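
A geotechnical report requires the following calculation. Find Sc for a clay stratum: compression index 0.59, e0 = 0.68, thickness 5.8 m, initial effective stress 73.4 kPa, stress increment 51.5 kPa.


Result: 0.4703 m

Derivation:
Using Sc = Cc * H / (1 + e0) * log10((sigma0 + delta_sigma) / sigma0)
Stress ratio = (73.4 + 51.5) / 73.4 = 1.70163
log10(1.70163) = 0.230866
Cc * H / (1 + e0) = 0.59 * 5.8 / (1 + 0.68) = 2.0369
Sc = 2.0369 * 0.230866
Sc = 0.4703 m


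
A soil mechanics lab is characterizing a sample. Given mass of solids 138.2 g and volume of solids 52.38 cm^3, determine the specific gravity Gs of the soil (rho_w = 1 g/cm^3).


Result: 2.638

Derivation:
Using Gs = m_s / (V_s * rho_w)
Since rho_w = 1 g/cm^3:
Gs = 138.2 / 52.38
Gs = 2.638


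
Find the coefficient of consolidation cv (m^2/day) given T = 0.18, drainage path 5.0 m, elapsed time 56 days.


Using cv = T * H_dr^2 / t
H_dr^2 = 5.0^2 = 25.0
cv = 0.18 * 25.0 / 56
cv = 0.08036 m^2/day


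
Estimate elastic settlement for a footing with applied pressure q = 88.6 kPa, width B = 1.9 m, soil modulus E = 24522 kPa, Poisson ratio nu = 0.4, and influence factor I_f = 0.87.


Using Se = q * B * (1 - nu^2) * I_f / E
1 - nu^2 = 1 - 0.4^2 = 0.84
Se = 88.6 * 1.9 * 0.84 * 0.87 / 24522
Se = 0.005017 m
Convert to mm: Se = 0.005017 * 1000 = 5.017 mm


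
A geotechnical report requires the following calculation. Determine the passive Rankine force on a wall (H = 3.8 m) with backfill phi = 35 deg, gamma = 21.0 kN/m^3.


Compute passive earth pressure coefficient:
Kp = tan^2(45 + phi/2) = tan^2(62.5) = 3.690172
Compute passive force:
Pp = 0.5 * Kp * gamma * H^2
Pp = 0.5 * 3.690172 * 21.0 * 3.8^2
Pp = 559.5 kN/m


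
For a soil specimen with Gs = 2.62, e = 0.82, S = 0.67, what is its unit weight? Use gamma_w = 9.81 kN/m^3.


Using gamma = gamma_w * (Gs + S*e) / (1 + e)
Numerator: Gs + S*e = 2.62 + 0.67*0.82 = 3.1694
Denominator: 1 + e = 1 + 0.82 = 1.82
gamma = 9.81 * 3.1694 / 1.82
gamma = 17.083 kN/m^3


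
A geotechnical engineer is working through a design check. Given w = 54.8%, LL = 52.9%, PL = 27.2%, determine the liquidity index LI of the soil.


First compute the plasticity index:
PI = LL - PL = 52.9 - 27.2 = 25.7
Then compute the liquidity index:
LI = (w - PL) / PI
LI = (54.8 - 27.2) / 25.7
LI = 1.074


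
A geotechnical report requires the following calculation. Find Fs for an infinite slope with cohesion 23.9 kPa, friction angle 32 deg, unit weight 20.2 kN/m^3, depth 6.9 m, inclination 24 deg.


Using Fs = c / (gamma*H*sin(beta)*cos(beta)) + tan(phi)/tan(beta)
Cohesion contribution = 23.9 / (20.2*6.9*sin(24)*cos(24))
Cohesion contribution = 0.461481
Friction contribution = tan(32)/tan(24) = 1.40348
Fs = 0.461481 + 1.40348
Fs = 1.865


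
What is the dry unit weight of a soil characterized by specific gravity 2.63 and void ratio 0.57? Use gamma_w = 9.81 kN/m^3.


Result: 16.433 kN/m^3

Derivation:
Using gamma_d = Gs * gamma_w / (1 + e)
gamma_d = 2.63 * 9.81 / (1 + 0.57)
gamma_d = 2.63 * 9.81 / 1.57
gamma_d = 16.433 kN/m^3


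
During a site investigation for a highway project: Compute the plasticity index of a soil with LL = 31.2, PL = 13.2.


Using PI = LL - PL
PI = 31.2 - 13.2
PI = 18.0


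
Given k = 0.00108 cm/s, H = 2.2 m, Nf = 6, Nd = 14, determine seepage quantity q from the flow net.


Result: 1.018e-05 m^3/s per m

Derivation:
Convert k to m/s for unit consistency with H:
k = 0.00108 cm/s = 0.00108 / 100 m/s = 1.08e-05 m/s
Using q = k * H * Nf / Nd
Nf / Nd = 6 / 14 = 0.4286
q = 1.08e-05 * 2.2 * 0.4286
q = 1.018e-05 m^3/s per m


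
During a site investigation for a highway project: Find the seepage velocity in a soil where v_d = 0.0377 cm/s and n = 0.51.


Using v_s = v_d / n
v_s = 0.0377 / 0.51
v_s = 0.07392 cm/s


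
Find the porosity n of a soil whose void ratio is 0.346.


Using the relation n = e / (1 + e)
n = 0.346 / (1 + 0.346)
n = 0.346 / 1.346
n = 0.2571


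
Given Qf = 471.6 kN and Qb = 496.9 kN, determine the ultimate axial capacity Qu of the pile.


Result: 968.5 kN

Derivation:
Using Qu = Qf + Qb
Qu = 471.6 + 496.9
Qu = 968.5 kN


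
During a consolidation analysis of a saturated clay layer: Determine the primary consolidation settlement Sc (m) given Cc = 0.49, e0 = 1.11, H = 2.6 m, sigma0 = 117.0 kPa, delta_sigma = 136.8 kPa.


Using Sc = Cc * H / (1 + e0) * log10((sigma0 + delta_sigma) / sigma0)
Stress ratio = (117.0 + 136.8) / 117.0 = 2.16923
log10(2.16923) = 0.336306
Cc * H / (1 + e0) = 0.49 * 2.6 / (1 + 1.11) = 0.603791
Sc = 0.603791 * 0.336306
Sc = 0.2031 m


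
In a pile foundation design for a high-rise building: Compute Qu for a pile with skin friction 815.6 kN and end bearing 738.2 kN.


Result: 1553.8 kN

Derivation:
Using Qu = Qf + Qb
Qu = 815.6 + 738.2
Qu = 1553.8 kN


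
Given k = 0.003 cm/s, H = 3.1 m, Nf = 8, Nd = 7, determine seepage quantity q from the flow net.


Convert k to m/s for unit consistency with H:
k = 0.003 cm/s = 0.003 / 100 m/s = 3e-05 m/s
Using q = k * H * Nf / Nd
Nf / Nd = 8 / 7 = 1.1429
q = 3e-05 * 3.1 * 1.1429
q = 0.0001063 m^3/s per m


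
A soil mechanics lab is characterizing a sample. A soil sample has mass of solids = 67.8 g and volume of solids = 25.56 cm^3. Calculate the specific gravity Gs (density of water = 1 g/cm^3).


Using Gs = m_s / (V_s * rho_w)
Since rho_w = 1 g/cm^3:
Gs = 67.8 / 25.56
Gs = 2.653


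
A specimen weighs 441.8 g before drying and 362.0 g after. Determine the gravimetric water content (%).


Using w = (m_wet - m_dry) / m_dry * 100
m_wet - m_dry = 441.8 - 362.0 = 79.8 g
w = 79.8 / 362.0 * 100
w = 22.04 %


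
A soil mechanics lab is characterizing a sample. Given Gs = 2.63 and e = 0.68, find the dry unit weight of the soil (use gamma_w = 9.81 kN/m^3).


Using gamma_d = Gs * gamma_w / (1 + e)
gamma_d = 2.63 * 9.81 / (1 + 0.68)
gamma_d = 2.63 * 9.81 / 1.68
gamma_d = 15.357 kN/m^3


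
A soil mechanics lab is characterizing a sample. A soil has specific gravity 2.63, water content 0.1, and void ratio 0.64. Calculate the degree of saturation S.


Using S = Gs * w / e
S = 2.63 * 0.1 / 0.64
S = 0.4109


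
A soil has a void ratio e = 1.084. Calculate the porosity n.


Result: 0.5202

Derivation:
Using the relation n = e / (1 + e)
n = 1.084 / (1 + 1.084)
n = 1.084 / 2.084
n = 0.5202


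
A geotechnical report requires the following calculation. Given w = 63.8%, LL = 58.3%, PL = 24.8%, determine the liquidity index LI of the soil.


Result: 1.164

Derivation:
First compute the plasticity index:
PI = LL - PL = 58.3 - 24.8 = 33.5
Then compute the liquidity index:
LI = (w - PL) / PI
LI = (63.8 - 24.8) / 33.5
LI = 1.164


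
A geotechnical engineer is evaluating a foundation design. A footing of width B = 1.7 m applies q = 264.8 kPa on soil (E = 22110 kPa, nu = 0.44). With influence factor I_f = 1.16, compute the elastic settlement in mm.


Using Se = q * B * (1 - nu^2) * I_f / E
1 - nu^2 = 1 - 0.44^2 = 0.8064
Se = 264.8 * 1.7 * 0.8064 * 1.16 / 22110
Se = 0.019045 m
Convert to mm: Se = 0.019045 * 1000 = 19.045 mm


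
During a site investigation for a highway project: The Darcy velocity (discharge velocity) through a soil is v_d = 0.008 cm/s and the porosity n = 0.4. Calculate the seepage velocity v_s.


Using v_s = v_d / n
v_s = 0.008 / 0.4
v_s = 0.02 cm/s


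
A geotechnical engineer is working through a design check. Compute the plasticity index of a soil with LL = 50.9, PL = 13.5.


Result: 37.4

Derivation:
Using PI = LL - PL
PI = 50.9 - 13.5
PI = 37.4


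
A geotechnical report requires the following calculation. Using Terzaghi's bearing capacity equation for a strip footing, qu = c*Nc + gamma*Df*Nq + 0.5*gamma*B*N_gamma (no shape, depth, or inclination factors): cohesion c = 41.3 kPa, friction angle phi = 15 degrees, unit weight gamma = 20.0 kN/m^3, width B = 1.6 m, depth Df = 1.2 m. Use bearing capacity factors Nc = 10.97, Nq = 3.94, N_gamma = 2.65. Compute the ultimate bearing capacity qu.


Result: 590.02 kPa

Derivation:
Compute qu = c*Nc + gamma*Df*Nq + 0.5*gamma*B*N_gamma
Term 1: 41.3 * 10.97 = 453.061
Term 2: 20.0 * 1.2 * 3.94 = 94.56
Term 3: 0.5 * 20.0 * 1.6 * 2.65 = 42.4
qu = 453.061 + 94.56 + 42.4
qu = 590.02 kPa


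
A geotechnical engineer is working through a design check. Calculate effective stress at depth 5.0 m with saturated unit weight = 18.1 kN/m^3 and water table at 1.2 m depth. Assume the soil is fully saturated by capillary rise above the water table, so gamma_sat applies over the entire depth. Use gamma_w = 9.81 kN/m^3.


Result: 53.22 kPa

Derivation:
Total stress = gamma_sat * depth
sigma = 18.1 * 5.0 = 90.5 kPa
Pore water pressure u = gamma_w * (depth - d_wt)
u = 9.81 * (5.0 - 1.2) = 37.278 kPa
Effective stress = sigma - u
sigma' = 90.5 - 37.278 = 53.22 kPa


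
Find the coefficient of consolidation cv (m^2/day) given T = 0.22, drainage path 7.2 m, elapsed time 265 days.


Result: 0.04304 m^2/day

Derivation:
Using cv = T * H_dr^2 / t
H_dr^2 = 7.2^2 = 51.84
cv = 0.22 * 51.84 / 265
cv = 0.04304 m^2/day


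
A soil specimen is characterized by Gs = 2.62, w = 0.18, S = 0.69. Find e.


Using the relation e = Gs * w / S
e = 2.62 * 0.18 / 0.69
e = 0.6835


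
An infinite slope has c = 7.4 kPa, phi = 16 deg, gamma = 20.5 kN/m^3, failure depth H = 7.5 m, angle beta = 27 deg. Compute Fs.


Using Fs = c / (gamma*H*sin(beta)*cos(beta)) + tan(phi)/tan(beta)
Cohesion contribution = 7.4 / (20.5*7.5*sin(27)*cos(27))
Cohesion contribution = 0.118984
Friction contribution = tan(16)/tan(27) = 0.56277
Fs = 0.118984 + 0.56277
Fs = 0.682


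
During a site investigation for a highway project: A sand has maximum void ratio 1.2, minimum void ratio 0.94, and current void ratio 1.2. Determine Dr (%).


Result: 0.0 %

Derivation:
Using Dr = (e_max - e) / (e_max - e_min) * 100
e_max - e = 1.2 - 1.2 = 0.0
e_max - e_min = 1.2 - 0.94 = 0.26
Dr = 0.0 / 0.26 * 100
Dr = 0.0 %


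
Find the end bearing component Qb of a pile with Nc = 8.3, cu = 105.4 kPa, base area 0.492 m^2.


Using Qb = Nc * cu * Ab
Qb = 8.3 * 105.4 * 0.492
Qb = 430.41 kN


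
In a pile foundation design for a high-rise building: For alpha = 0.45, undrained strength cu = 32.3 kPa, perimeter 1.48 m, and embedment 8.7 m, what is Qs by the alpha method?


Using Qs = alpha * cu * perimeter * L
Qs = 0.45 * 32.3 * 1.48 * 8.7
Qs = 187.15 kN


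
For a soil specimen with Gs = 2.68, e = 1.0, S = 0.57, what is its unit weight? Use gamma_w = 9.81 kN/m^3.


Result: 15.941 kN/m^3

Derivation:
Using gamma = gamma_w * (Gs + S*e) / (1 + e)
Numerator: Gs + S*e = 2.68 + 0.57*1.0 = 3.25
Denominator: 1 + e = 1 + 1.0 = 2.0
gamma = 9.81 * 3.25 / 2.0
gamma = 15.941 kN/m^3


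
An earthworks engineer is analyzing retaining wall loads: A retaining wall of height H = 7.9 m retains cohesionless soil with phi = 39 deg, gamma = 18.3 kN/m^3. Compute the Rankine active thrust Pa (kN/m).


Compute active earth pressure coefficient:
Ka = tan^2(45 - phi/2) = tan^2(25.5) = 0.227506
Compute active force:
Pa = 0.5 * Ka * gamma * H^2
Pa = 0.5 * 0.227506 * 18.3 * 7.9^2
Pa = 129.92 kN/m


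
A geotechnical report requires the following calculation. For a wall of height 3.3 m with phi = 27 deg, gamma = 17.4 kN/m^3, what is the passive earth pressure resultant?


Compute passive earth pressure coefficient:
Kp = tan^2(45 + phi/2) = tan^2(58.5) = 2.66294
Compute passive force:
Pp = 0.5 * Kp * gamma * H^2
Pp = 0.5 * 2.66294 * 17.4 * 3.3^2
Pp = 252.29 kN/m


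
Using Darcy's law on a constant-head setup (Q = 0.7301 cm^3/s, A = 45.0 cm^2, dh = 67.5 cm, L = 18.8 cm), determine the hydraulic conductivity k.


Compute hydraulic gradient:
i = dh / L = 67.5 / 18.8 = 3.59043
Then apply Darcy's law:
k = Q / (A * i)
k = 0.7301 / (45.0 * 3.59043)
k = 0.7301 / 161.569
k = 0.004519 cm/s


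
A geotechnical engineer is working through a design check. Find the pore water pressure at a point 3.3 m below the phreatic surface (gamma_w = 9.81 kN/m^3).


Using u = gamma_w * h_w
u = 9.81 * 3.3
u = 32.37 kPa


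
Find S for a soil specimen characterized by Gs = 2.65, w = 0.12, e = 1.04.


Result: 0.3058

Derivation:
Using S = Gs * w / e
S = 2.65 * 0.12 / 1.04
S = 0.3058


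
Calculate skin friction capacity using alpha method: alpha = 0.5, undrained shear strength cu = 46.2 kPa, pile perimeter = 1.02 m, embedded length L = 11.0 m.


Using Qs = alpha * cu * perimeter * L
Qs = 0.5 * 46.2 * 1.02 * 11.0
Qs = 259.18 kN


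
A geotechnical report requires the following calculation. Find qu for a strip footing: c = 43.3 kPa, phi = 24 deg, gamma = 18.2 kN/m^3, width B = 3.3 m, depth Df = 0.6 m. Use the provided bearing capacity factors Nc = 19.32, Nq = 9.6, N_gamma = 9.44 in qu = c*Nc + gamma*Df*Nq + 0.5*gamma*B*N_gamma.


Compute qu = c*Nc + gamma*Df*Nq + 0.5*gamma*B*N_gamma
Term 1: 43.3 * 19.32 = 836.556
Term 2: 18.2 * 0.6 * 9.6 = 104.832
Term 3: 0.5 * 18.2 * 3.3 * 9.44 = 283.4832
qu = 836.556 + 104.832 + 283.4832
qu = 1224.87 kPa


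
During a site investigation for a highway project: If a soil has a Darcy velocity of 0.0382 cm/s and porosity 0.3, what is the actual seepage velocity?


Using v_s = v_d / n
v_s = 0.0382 / 0.3
v_s = 0.12733 cm/s


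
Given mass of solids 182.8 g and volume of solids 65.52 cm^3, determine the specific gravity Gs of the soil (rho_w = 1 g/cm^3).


Result: 2.79

Derivation:
Using Gs = m_s / (V_s * rho_w)
Since rho_w = 1 g/cm^3:
Gs = 182.8 / 65.52
Gs = 2.79


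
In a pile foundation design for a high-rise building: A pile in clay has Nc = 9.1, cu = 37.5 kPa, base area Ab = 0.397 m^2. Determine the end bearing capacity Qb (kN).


Result: 135.48 kN

Derivation:
Using Qb = Nc * cu * Ab
Qb = 9.1 * 37.5 * 0.397
Qb = 135.48 kN


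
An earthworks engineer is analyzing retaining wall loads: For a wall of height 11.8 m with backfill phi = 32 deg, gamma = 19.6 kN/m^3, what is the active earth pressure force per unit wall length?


Compute active earth pressure coefficient:
Ka = tan^2(45 - phi/2) = tan^2(29.0) = 0.307259
Compute active force:
Pa = 0.5 * Ka * gamma * H^2
Pa = 0.5 * 0.307259 * 19.6 * 11.8^2
Pa = 419.27 kN/m


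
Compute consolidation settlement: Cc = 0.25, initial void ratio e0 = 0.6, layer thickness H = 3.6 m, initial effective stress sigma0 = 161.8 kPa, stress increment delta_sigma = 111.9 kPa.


Using Sc = Cc * H / (1 + e0) * log10((sigma0 + delta_sigma) / sigma0)
Stress ratio = (161.8 + 111.9) / 161.8 = 1.69159
log10(1.69159) = 0.228296
Cc * H / (1 + e0) = 0.25 * 3.6 / (1 + 0.6) = 0.5625
Sc = 0.5625 * 0.228296
Sc = 0.1284 m


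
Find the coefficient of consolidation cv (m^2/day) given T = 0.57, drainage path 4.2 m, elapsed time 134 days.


Using cv = T * H_dr^2 / t
H_dr^2 = 4.2^2 = 17.64
cv = 0.57 * 17.64 / 134
cv = 0.07504 m^2/day


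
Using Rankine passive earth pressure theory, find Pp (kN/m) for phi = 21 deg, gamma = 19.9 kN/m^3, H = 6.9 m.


Result: 1002.89 kN/m

Derivation:
Compute passive earth pressure coefficient:
Kp = tan^2(45 + phi/2) = tan^2(55.5) = 2.117051
Compute passive force:
Pp = 0.5 * Kp * gamma * H^2
Pp = 0.5 * 2.117051 * 19.9 * 6.9^2
Pp = 1002.89 kN/m


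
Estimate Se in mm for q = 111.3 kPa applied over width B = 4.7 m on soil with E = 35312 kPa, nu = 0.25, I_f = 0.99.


Using Se = q * B * (1 - nu^2) * I_f / E
1 - nu^2 = 1 - 0.25^2 = 0.9375
Se = 111.3 * 4.7 * 0.9375 * 0.99 / 35312
Se = 0.013749 m
Convert to mm: Se = 0.013749 * 1000 = 13.749 mm


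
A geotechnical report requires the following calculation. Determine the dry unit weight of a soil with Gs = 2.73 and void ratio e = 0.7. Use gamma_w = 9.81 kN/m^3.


Result: 15.754 kN/m^3

Derivation:
Using gamma_d = Gs * gamma_w / (1 + e)
gamma_d = 2.73 * 9.81 / (1 + 0.7)
gamma_d = 2.73 * 9.81 / 1.7
gamma_d = 15.754 kN/m^3


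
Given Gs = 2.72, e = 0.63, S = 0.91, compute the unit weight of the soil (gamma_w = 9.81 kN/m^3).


Using gamma = gamma_w * (Gs + S*e) / (1 + e)
Numerator: Gs + S*e = 2.72 + 0.91*0.63 = 3.2933
Denominator: 1 + e = 1 + 0.63 = 1.63
gamma = 9.81 * 3.2933 / 1.63
gamma = 19.82 kN/m^3


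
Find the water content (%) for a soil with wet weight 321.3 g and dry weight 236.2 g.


Result: 36.03 %

Derivation:
Using w = (m_wet - m_dry) / m_dry * 100
m_wet - m_dry = 321.3 - 236.2 = 85.1 g
w = 85.1 / 236.2 * 100
w = 36.03 %


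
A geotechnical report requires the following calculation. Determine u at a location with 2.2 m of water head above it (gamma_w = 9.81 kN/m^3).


Result: 21.58 kPa

Derivation:
Using u = gamma_w * h_w
u = 9.81 * 2.2
u = 21.58 kPa


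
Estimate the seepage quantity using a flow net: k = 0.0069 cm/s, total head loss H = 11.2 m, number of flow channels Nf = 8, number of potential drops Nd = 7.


Result: 0.0008832 m^3/s per m

Derivation:
Convert k to m/s for unit consistency with H:
k = 0.0069 cm/s = 0.0069 / 100 m/s = 6.9e-05 m/s
Using q = k * H * Nf / Nd
Nf / Nd = 8 / 7 = 1.1429
q = 6.9e-05 * 11.2 * 1.1429
q = 0.0008832 m^3/s per m


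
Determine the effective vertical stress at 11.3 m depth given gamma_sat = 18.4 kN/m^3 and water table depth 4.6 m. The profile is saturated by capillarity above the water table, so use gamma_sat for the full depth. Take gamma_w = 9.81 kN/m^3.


Result: 142.19 kPa

Derivation:
Total stress = gamma_sat * depth
sigma = 18.4 * 11.3 = 207.92 kPa
Pore water pressure u = gamma_w * (depth - d_wt)
u = 9.81 * (11.3 - 4.6) = 65.727 kPa
Effective stress = sigma - u
sigma' = 207.92 - 65.727 = 142.19 kPa


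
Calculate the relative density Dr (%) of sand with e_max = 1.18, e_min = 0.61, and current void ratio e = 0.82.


Using Dr = (e_max - e) / (e_max - e_min) * 100
e_max - e = 1.18 - 0.82 = 0.36
e_max - e_min = 1.18 - 0.61 = 0.57
Dr = 0.36 / 0.57 * 100
Dr = 63.16 %


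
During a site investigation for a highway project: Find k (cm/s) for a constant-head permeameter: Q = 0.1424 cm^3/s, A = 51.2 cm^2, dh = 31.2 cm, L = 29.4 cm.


Compute hydraulic gradient:
i = dh / L = 31.2 / 29.4 = 1.06122
Then apply Darcy's law:
k = Q / (A * i)
k = 0.1424 / (51.2 * 1.06122)
k = 0.1424 / 54.3347
k = 0.002621 cm/s


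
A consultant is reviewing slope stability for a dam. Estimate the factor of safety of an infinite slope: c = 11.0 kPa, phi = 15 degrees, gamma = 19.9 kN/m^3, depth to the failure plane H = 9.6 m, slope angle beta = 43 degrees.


Result: 0.403

Derivation:
Using Fs = c / (gamma*H*sin(beta)*cos(beta)) + tan(phi)/tan(beta)
Cohesion contribution = 11.0 / (19.9*9.6*sin(43)*cos(43))
Cohesion contribution = 0.11544
Friction contribution = tan(15)/tan(43) = 0.28734
Fs = 0.11544 + 0.28734
Fs = 0.403


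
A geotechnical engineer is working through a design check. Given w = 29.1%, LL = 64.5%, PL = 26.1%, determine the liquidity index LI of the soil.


Result: 0.078

Derivation:
First compute the plasticity index:
PI = LL - PL = 64.5 - 26.1 = 38.4
Then compute the liquidity index:
LI = (w - PL) / PI
LI = (29.1 - 26.1) / 38.4
LI = 0.078


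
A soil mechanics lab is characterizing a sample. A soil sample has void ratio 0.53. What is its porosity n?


Using the relation n = e / (1 + e)
n = 0.53 / (1 + 0.53)
n = 0.53 / 1.53
n = 0.3464


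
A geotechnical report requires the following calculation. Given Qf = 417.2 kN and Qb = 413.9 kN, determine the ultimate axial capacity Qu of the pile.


Result: 831.1 kN

Derivation:
Using Qu = Qf + Qb
Qu = 417.2 + 413.9
Qu = 831.1 kN


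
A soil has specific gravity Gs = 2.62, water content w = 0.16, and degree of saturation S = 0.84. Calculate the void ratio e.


Result: 0.499

Derivation:
Using the relation e = Gs * w / S
e = 2.62 * 0.16 / 0.84
e = 0.499


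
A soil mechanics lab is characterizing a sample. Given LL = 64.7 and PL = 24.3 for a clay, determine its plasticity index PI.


Using PI = LL - PL
PI = 64.7 - 24.3
PI = 40.4


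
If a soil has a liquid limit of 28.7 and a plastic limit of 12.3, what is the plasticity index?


Using PI = LL - PL
PI = 28.7 - 12.3
PI = 16.4


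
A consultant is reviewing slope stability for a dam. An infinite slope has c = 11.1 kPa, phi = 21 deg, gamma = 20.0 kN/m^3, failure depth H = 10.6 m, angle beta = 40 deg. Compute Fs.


Using Fs = c / (gamma*H*sin(beta)*cos(beta)) + tan(phi)/tan(beta)
Cohesion contribution = 11.1 / (20.0*10.6*sin(40)*cos(40))
Cohesion contribution = 0.106332
Friction contribution = tan(21)/tan(40) = 0.457471
Fs = 0.106332 + 0.457471
Fs = 0.564


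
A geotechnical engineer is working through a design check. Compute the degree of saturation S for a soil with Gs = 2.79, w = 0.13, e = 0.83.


Using S = Gs * w / e
S = 2.79 * 0.13 / 0.83
S = 0.437


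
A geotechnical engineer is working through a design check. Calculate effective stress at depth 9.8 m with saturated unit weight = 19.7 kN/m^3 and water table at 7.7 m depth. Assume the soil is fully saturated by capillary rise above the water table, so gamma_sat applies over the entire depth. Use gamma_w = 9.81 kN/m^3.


Total stress = gamma_sat * depth
sigma = 19.7 * 9.8 = 193.06 kPa
Pore water pressure u = gamma_w * (depth - d_wt)
u = 9.81 * (9.8 - 7.7) = 20.601 kPa
Effective stress = sigma - u
sigma' = 193.06 - 20.601 = 172.46 kPa


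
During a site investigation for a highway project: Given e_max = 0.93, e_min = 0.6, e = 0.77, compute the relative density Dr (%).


Result: 48.48 %

Derivation:
Using Dr = (e_max - e) / (e_max - e_min) * 100
e_max - e = 0.93 - 0.77 = 0.16
e_max - e_min = 0.93 - 0.6 = 0.33
Dr = 0.16 / 0.33 * 100
Dr = 48.48 %


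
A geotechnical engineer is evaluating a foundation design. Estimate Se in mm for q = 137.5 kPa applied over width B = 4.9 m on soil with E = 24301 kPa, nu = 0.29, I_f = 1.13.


Result: 28.695 mm

Derivation:
Using Se = q * B * (1 - nu^2) * I_f / E
1 - nu^2 = 1 - 0.29^2 = 0.9159
Se = 137.5 * 4.9 * 0.9159 * 1.13 / 24301
Se = 0.028695 m
Convert to mm: Se = 0.028695 * 1000 = 28.695 mm


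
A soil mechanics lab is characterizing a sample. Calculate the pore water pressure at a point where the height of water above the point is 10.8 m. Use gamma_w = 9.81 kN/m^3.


Result: 105.95 kPa

Derivation:
Using u = gamma_w * h_w
u = 9.81 * 10.8
u = 105.95 kPa


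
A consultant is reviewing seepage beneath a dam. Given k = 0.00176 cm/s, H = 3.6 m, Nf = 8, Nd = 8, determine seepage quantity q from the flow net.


Result: 6.336e-05 m^3/s per m

Derivation:
Convert k to m/s for unit consistency with H:
k = 0.00176 cm/s = 0.00176 / 100 m/s = 1.76e-05 m/s
Using q = k * H * Nf / Nd
Nf / Nd = 8 / 8 = 1.0
q = 1.76e-05 * 3.6 * 1.0
q = 6.336e-05 m^3/s per m


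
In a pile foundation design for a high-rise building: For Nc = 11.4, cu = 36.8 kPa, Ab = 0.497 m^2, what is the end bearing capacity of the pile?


Using Qb = Nc * cu * Ab
Qb = 11.4 * 36.8 * 0.497
Qb = 208.5 kN


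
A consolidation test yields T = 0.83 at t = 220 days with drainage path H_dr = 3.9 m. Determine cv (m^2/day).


Using cv = T * H_dr^2 / t
H_dr^2 = 3.9^2 = 15.21
cv = 0.83 * 15.21 / 220
cv = 0.05738 m^2/day


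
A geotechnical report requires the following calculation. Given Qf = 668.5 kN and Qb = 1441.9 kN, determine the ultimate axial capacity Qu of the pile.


Result: 2110.4 kN

Derivation:
Using Qu = Qf + Qb
Qu = 668.5 + 1441.9
Qu = 2110.4 kN


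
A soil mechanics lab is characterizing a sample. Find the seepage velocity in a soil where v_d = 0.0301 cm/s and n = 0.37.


Result: 0.08135 cm/s

Derivation:
Using v_s = v_d / n
v_s = 0.0301 / 0.37
v_s = 0.08135 cm/s


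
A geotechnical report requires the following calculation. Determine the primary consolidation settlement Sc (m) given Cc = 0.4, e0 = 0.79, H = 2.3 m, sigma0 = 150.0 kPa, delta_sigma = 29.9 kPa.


Using Sc = Cc * H / (1 + e0) * log10((sigma0 + delta_sigma) / sigma0)
Stress ratio = (150.0 + 29.9) / 150.0 = 1.19933
log10(1.19933) = 0.0789399
Cc * H / (1 + e0) = 0.4 * 2.3 / (1 + 0.79) = 0.513966
Sc = 0.513966 * 0.0789399
Sc = 0.0406 m


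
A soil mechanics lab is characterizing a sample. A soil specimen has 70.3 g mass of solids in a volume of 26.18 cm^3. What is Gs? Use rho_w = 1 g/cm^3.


Using Gs = m_s / (V_s * rho_w)
Since rho_w = 1 g/cm^3:
Gs = 70.3 / 26.18
Gs = 2.685


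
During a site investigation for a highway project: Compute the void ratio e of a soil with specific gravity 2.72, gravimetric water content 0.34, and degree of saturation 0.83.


Using the relation e = Gs * w / S
e = 2.72 * 0.34 / 0.83
e = 1.1142


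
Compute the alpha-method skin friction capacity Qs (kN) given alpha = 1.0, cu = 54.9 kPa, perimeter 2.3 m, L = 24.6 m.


Using Qs = alpha * cu * perimeter * L
Qs = 1.0 * 54.9 * 2.3 * 24.6
Qs = 3106.24 kN


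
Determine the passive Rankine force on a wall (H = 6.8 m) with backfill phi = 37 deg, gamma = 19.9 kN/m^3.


Result: 1850.84 kN/m

Derivation:
Compute passive earth pressure coefficient:
Kp = tan^2(45 + phi/2) = tan^2(63.5) = 4.022791
Compute passive force:
Pp = 0.5 * Kp * gamma * H^2
Pp = 0.5 * 4.022791 * 19.9 * 6.8^2
Pp = 1850.84 kN/m


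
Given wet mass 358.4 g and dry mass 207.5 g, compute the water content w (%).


Result: 72.72 %

Derivation:
Using w = (m_wet - m_dry) / m_dry * 100
m_wet - m_dry = 358.4 - 207.5 = 150.9 g
w = 150.9 / 207.5 * 100
w = 72.72 %


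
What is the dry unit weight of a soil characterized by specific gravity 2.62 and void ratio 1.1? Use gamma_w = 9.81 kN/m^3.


Result: 12.239 kN/m^3

Derivation:
Using gamma_d = Gs * gamma_w / (1 + e)
gamma_d = 2.62 * 9.81 / (1 + 1.1)
gamma_d = 2.62 * 9.81 / 2.1
gamma_d = 12.239 kN/m^3


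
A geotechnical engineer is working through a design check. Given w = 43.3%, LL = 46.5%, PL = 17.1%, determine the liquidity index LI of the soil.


First compute the plasticity index:
PI = LL - PL = 46.5 - 17.1 = 29.4
Then compute the liquidity index:
LI = (w - PL) / PI
LI = (43.3 - 17.1) / 29.4
LI = 0.891


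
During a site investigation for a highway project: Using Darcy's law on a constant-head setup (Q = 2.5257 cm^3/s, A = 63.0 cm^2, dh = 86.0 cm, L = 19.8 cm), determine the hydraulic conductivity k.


Result: 0.00923 cm/s

Derivation:
Compute hydraulic gradient:
i = dh / L = 86.0 / 19.8 = 4.34343
Then apply Darcy's law:
k = Q / (A * i)
k = 2.5257 / (63.0 * 4.34343)
k = 2.5257 / 273.636
k = 0.00923 cm/s


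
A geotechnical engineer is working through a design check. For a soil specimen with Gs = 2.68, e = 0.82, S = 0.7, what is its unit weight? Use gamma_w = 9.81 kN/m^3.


Using gamma = gamma_w * (Gs + S*e) / (1 + e)
Numerator: Gs + S*e = 2.68 + 0.7*0.82 = 3.254
Denominator: 1 + e = 1 + 0.82 = 1.82
gamma = 9.81 * 3.254 / 1.82
gamma = 17.539 kN/m^3


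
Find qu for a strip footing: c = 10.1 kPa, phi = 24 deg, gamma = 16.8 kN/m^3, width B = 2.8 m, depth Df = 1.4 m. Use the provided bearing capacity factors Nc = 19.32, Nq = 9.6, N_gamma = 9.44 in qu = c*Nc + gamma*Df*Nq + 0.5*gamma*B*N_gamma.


Compute qu = c*Nc + gamma*Df*Nq + 0.5*gamma*B*N_gamma
Term 1: 10.1 * 19.32 = 195.132
Term 2: 16.8 * 1.4 * 9.6 = 225.792
Term 3: 0.5 * 16.8 * 2.8 * 9.44 = 222.0288
qu = 195.132 + 225.792 + 222.0288
qu = 642.95 kPa


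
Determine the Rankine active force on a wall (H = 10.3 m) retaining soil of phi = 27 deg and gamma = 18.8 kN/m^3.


Compute active earth pressure coefficient:
Ka = tan^2(45 - phi/2) = tan^2(31.5) = 0.375525
Compute active force:
Pa = 0.5 * Ka * gamma * H^2
Pa = 0.5 * 0.375525 * 18.8 * 10.3^2
Pa = 374.49 kN/m


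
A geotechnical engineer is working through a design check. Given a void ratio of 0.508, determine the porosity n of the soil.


Using the relation n = e / (1 + e)
n = 0.508 / (1 + 0.508)
n = 0.508 / 1.508
n = 0.3369


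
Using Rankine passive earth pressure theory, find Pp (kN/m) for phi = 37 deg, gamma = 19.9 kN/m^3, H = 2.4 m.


Compute passive earth pressure coefficient:
Kp = tan^2(45 + phi/2) = tan^2(63.5) = 4.022791
Compute passive force:
Pp = 0.5 * Kp * gamma * H^2
Pp = 0.5 * 4.022791 * 19.9 * 2.4^2
Pp = 230.55 kN/m


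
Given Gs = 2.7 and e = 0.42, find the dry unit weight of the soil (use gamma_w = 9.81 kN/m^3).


Using gamma_d = Gs * gamma_w / (1 + e)
gamma_d = 2.7 * 9.81 / (1 + 0.42)
gamma_d = 2.7 * 9.81 / 1.42
gamma_d = 18.653 kN/m^3


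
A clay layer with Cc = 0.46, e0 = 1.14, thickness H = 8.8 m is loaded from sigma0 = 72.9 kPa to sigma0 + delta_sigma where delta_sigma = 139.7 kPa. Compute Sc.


Using Sc = Cc * H / (1 + e0) * log10((sigma0 + delta_sigma) / sigma0)
Stress ratio = (72.9 + 139.7) / 72.9 = 2.91632
log10(2.91632) = 0.464836
Cc * H / (1 + e0) = 0.46 * 8.8 / (1 + 1.14) = 1.89159
Sc = 1.89159 * 0.464836
Sc = 0.8793 m


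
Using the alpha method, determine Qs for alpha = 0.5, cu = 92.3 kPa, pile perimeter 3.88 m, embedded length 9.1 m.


Result: 1629.46 kN

Derivation:
Using Qs = alpha * cu * perimeter * L
Qs = 0.5 * 92.3 * 3.88 * 9.1
Qs = 1629.46 kN


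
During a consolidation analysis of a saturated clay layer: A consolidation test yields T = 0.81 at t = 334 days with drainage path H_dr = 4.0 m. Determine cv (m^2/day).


Using cv = T * H_dr^2 / t
H_dr^2 = 4.0^2 = 16.0
cv = 0.81 * 16.0 / 334
cv = 0.0388 m^2/day


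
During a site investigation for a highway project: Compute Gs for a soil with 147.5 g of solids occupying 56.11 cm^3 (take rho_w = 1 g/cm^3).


Result: 2.629

Derivation:
Using Gs = m_s / (V_s * rho_w)
Since rho_w = 1 g/cm^3:
Gs = 147.5 / 56.11
Gs = 2.629


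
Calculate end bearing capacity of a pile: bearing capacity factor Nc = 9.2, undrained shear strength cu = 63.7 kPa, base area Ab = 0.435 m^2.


Result: 254.93 kN

Derivation:
Using Qb = Nc * cu * Ab
Qb = 9.2 * 63.7 * 0.435
Qb = 254.93 kN


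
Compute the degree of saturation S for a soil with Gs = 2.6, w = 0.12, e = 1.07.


Using S = Gs * w / e
S = 2.6 * 0.12 / 1.07
S = 0.2916


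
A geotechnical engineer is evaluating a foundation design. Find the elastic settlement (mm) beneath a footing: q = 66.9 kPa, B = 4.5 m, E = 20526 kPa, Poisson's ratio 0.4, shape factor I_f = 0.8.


Using Se = q * B * (1 - nu^2) * I_f / E
1 - nu^2 = 1 - 0.4^2 = 0.84
Se = 66.9 * 4.5 * 0.84 * 0.8 / 20526
Se = 0.009856 m
Convert to mm: Se = 0.009856 * 1000 = 9.856 mm


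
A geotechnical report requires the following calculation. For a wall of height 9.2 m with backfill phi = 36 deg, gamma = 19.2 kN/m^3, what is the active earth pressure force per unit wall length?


Result: 210.95 kN/m

Derivation:
Compute active earth pressure coefficient:
Ka = tan^2(45 - phi/2) = tan^2(27.0) = 0.259616
Compute active force:
Pa = 0.5 * Ka * gamma * H^2
Pa = 0.5 * 0.259616 * 19.2 * 9.2^2
Pa = 210.95 kN/m


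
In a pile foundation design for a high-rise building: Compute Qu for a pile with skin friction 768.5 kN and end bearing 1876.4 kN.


Using Qu = Qf + Qb
Qu = 768.5 + 1876.4
Qu = 2644.9 kN


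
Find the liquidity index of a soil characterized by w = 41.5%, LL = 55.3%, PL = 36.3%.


First compute the plasticity index:
PI = LL - PL = 55.3 - 36.3 = 19.0
Then compute the liquidity index:
LI = (w - PL) / PI
LI = (41.5 - 36.3) / 19.0
LI = 0.274


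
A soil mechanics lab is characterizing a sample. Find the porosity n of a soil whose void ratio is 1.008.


Using the relation n = e / (1 + e)
n = 1.008 / (1 + 1.008)
n = 1.008 / 2.008
n = 0.502


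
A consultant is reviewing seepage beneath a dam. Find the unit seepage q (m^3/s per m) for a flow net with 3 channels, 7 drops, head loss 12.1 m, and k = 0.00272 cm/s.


Result: 0.0001411 m^3/s per m

Derivation:
Convert k to m/s for unit consistency with H:
k = 0.00272 cm/s = 0.00272 / 100 m/s = 2.72e-05 m/s
Using q = k * H * Nf / Nd
Nf / Nd = 3 / 7 = 0.4286
q = 2.72e-05 * 12.1 * 0.4286
q = 0.0001411 m^3/s per m


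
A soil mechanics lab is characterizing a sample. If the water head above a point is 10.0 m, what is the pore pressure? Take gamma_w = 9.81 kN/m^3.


Using u = gamma_w * h_w
u = 9.81 * 10.0
u = 98.1 kPa


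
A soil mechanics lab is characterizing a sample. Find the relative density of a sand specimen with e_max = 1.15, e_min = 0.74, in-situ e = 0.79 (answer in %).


Result: 87.8 %

Derivation:
Using Dr = (e_max - e) / (e_max - e_min) * 100
e_max - e = 1.15 - 0.79 = 0.36
e_max - e_min = 1.15 - 0.74 = 0.41
Dr = 0.36 / 0.41 * 100
Dr = 87.8 %


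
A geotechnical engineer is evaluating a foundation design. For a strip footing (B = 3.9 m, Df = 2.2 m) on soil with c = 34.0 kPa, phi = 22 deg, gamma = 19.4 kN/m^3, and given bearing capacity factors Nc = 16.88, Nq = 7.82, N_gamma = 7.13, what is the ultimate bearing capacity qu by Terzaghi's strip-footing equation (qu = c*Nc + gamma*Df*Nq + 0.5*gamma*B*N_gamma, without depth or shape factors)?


Compute qu = c*Nc + gamma*Df*Nq + 0.5*gamma*B*N_gamma
Term 1: 34.0 * 16.88 = 573.92
Term 2: 19.4 * 2.2 * 7.82 = 333.7576
Term 3: 0.5 * 19.4 * 3.9 * 7.13 = 269.7279
qu = 573.92 + 333.7576 + 269.7279
qu = 1177.41 kPa


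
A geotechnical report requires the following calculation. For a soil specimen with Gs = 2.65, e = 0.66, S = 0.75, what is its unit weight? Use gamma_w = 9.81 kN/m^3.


Using gamma = gamma_w * (Gs + S*e) / (1 + e)
Numerator: Gs + S*e = 2.65 + 0.75*0.66 = 3.145
Denominator: 1 + e = 1 + 0.66 = 1.66
gamma = 9.81 * 3.145 / 1.66
gamma = 18.586 kN/m^3


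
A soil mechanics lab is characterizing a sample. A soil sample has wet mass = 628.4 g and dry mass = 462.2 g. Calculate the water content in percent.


Result: 35.96 %

Derivation:
Using w = (m_wet - m_dry) / m_dry * 100
m_wet - m_dry = 628.4 - 462.2 = 166.2 g
w = 166.2 / 462.2 * 100
w = 35.96 %


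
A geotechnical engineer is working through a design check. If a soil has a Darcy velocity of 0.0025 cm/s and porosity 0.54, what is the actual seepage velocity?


Using v_s = v_d / n
v_s = 0.0025 / 0.54
v_s = 0.00463 cm/s


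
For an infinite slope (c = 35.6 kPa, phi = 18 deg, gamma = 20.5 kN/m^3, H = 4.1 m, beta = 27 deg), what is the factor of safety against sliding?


Using Fs = c / (gamma*H*sin(beta)*cos(beta)) + tan(phi)/tan(beta)
Cohesion contribution = 35.6 / (20.5*4.1*sin(27)*cos(27))
Cohesion contribution = 1.04709
Friction contribution = tan(18)/tan(27) = 0.637691
Fs = 1.04709 + 0.637691
Fs = 1.685


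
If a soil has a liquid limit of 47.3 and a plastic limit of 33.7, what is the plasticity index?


Using PI = LL - PL
PI = 47.3 - 33.7
PI = 13.6


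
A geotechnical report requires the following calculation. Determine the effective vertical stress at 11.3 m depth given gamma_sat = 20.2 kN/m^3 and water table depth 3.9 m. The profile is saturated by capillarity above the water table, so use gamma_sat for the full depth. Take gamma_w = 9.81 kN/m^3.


Result: 155.67 kPa

Derivation:
Total stress = gamma_sat * depth
sigma = 20.2 * 11.3 = 228.26 kPa
Pore water pressure u = gamma_w * (depth - d_wt)
u = 9.81 * (11.3 - 3.9) = 72.594 kPa
Effective stress = sigma - u
sigma' = 228.26 - 72.594 = 155.67 kPa


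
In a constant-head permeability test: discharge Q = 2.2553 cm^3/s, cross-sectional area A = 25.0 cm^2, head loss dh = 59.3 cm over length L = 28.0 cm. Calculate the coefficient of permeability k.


Compute hydraulic gradient:
i = dh / L = 59.3 / 28.0 = 2.11786
Then apply Darcy's law:
k = Q / (A * i)
k = 2.2553 / (25.0 * 2.11786)
k = 2.2553 / 52.9464
k = 0.042596 cm/s


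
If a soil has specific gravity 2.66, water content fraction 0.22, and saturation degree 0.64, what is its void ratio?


Using the relation e = Gs * w / S
e = 2.66 * 0.22 / 0.64
e = 0.9144


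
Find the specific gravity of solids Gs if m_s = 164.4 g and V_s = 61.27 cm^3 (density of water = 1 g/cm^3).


Result: 2.683

Derivation:
Using Gs = m_s / (V_s * rho_w)
Since rho_w = 1 g/cm^3:
Gs = 164.4 / 61.27
Gs = 2.683


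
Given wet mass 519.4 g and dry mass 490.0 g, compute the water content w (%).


Using w = (m_wet - m_dry) / m_dry * 100
m_wet - m_dry = 519.4 - 490.0 = 29.4 g
w = 29.4 / 490.0 * 100
w = 6.0 %


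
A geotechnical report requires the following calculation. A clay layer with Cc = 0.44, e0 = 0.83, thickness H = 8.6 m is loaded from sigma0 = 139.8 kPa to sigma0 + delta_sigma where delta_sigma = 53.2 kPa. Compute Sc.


Using Sc = Cc * H / (1 + e0) * log10((sigma0 + delta_sigma) / sigma0)
Stress ratio = (139.8 + 53.2) / 139.8 = 1.38054
log10(1.38054) = 0.14005
Cc * H / (1 + e0) = 0.44 * 8.6 / (1 + 0.83) = 2.06776
Sc = 2.06776 * 0.14005
Sc = 0.2896 m


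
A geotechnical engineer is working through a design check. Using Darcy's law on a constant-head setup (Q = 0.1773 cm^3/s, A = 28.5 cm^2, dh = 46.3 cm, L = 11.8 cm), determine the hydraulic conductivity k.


Result: 0.001585 cm/s

Derivation:
Compute hydraulic gradient:
i = dh / L = 46.3 / 11.8 = 3.92373
Then apply Darcy's law:
k = Q / (A * i)
k = 0.1773 / (28.5 * 3.92373)
k = 0.1773 / 111.826
k = 0.001585 cm/s


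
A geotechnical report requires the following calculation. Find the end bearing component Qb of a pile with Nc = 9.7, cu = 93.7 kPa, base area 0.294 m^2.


Using Qb = Nc * cu * Ab
Qb = 9.7 * 93.7 * 0.294
Qb = 267.21 kN


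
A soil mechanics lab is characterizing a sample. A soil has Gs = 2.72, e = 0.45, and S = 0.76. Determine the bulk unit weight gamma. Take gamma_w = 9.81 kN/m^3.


Using gamma = gamma_w * (Gs + S*e) / (1 + e)
Numerator: Gs + S*e = 2.72 + 0.76*0.45 = 3.062
Denominator: 1 + e = 1 + 0.45 = 1.45
gamma = 9.81 * 3.062 / 1.45
gamma = 20.716 kN/m^3


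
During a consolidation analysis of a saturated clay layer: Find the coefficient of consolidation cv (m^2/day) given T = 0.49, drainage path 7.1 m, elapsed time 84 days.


Using cv = T * H_dr^2 / t
H_dr^2 = 7.1^2 = 50.41
cv = 0.49 * 50.41 / 84
cv = 0.29406 m^2/day


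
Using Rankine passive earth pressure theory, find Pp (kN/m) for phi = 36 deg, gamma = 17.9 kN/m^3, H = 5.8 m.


Result: 1159.7 kN/m

Derivation:
Compute passive earth pressure coefficient:
Kp = tan^2(45 + phi/2) = tan^2(63.0) = 3.85184
Compute passive force:
Pp = 0.5 * Kp * gamma * H^2
Pp = 0.5 * 3.85184 * 17.9 * 5.8^2
Pp = 1159.7 kN/m


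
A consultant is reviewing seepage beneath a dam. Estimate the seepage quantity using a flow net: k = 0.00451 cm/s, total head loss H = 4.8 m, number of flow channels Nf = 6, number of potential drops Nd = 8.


Result: 0.0001624 m^3/s per m

Derivation:
Convert k to m/s for unit consistency with H:
k = 0.00451 cm/s = 0.00451 / 100 m/s = 4.51e-05 m/s
Using q = k * H * Nf / Nd
Nf / Nd = 6 / 8 = 0.75
q = 4.51e-05 * 4.8 * 0.75
q = 0.0001624 m^3/s per m


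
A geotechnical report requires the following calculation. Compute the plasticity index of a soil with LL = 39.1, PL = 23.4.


Using PI = LL - PL
PI = 39.1 - 23.4
PI = 15.7


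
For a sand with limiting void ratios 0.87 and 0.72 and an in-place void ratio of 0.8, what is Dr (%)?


Result: 46.67 %

Derivation:
Using Dr = (e_max - e) / (e_max - e_min) * 100
e_max - e = 0.87 - 0.8 = 0.07
e_max - e_min = 0.87 - 0.72 = 0.15
Dr = 0.07 / 0.15 * 100
Dr = 46.67 %


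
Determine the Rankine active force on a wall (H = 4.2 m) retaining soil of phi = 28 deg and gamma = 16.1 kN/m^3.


Compute active earth pressure coefficient:
Ka = tan^2(45 - phi/2) = tan^2(31.0) = 0.361033
Compute active force:
Pa = 0.5 * Ka * gamma * H^2
Pa = 0.5 * 0.361033 * 16.1 * 4.2^2
Pa = 51.27 kN/m


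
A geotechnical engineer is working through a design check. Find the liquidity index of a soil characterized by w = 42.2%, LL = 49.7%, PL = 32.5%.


First compute the plasticity index:
PI = LL - PL = 49.7 - 32.5 = 17.2
Then compute the liquidity index:
LI = (w - PL) / PI
LI = (42.2 - 32.5) / 17.2
LI = 0.564


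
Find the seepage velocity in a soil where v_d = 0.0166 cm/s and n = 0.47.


Using v_s = v_d / n
v_s = 0.0166 / 0.47
v_s = 0.03532 cm/s


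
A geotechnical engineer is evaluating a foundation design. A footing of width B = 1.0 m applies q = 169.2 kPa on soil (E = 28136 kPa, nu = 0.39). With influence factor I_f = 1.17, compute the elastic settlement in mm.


Using Se = q * B * (1 - nu^2) * I_f / E
1 - nu^2 = 1 - 0.39^2 = 0.8479
Se = 169.2 * 1.0 * 0.8479 * 1.17 / 28136
Se = 0.005966 m
Convert to mm: Se = 0.005966 * 1000 = 5.966 mm
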